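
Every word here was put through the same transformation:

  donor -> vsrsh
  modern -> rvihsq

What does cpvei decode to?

The output letters match the input read backwards, each shifted +4: donor reversed is ronod. The word is reversed, then every letter is shifted forward by 4.
Decoding cpvei: shift back: c−4=y, p−4=l, v−4=r, e−4=a, i−4=e → ylrae; then reverse → early.

early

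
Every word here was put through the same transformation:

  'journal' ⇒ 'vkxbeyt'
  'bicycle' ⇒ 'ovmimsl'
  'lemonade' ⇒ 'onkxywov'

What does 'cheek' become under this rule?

uoorm

The word is reversed, then every letter is shifted forward by 10.
Applying it to cheek: reverse → keehc; then shift: k+10=u, e+10=o, e+10=o, h+10=r, c+10=m.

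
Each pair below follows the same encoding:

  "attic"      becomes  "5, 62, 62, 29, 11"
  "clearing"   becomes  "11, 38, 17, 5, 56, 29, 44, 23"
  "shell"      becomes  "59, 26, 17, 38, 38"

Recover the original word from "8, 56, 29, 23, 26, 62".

a(#1)→5 and t(#20)→62: differences scale by 3, so n = 3·pos + 2. With a=1..z=26, the number is 3·pos + 2.
Decoding 8, 56, 29, 23, 26, 62: 8→(8−2)÷3=2=b, 56→(56−2)÷3=18=r, 29→(29−2)÷3=9=i, 23→(23−2)÷3=7=g, 26→(26−2)÷3=8=h, 62→(62−2)÷3=20=t.

bright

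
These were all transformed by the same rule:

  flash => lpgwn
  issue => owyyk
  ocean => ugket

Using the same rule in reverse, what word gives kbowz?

Shifts by position in flash: pos 0: f→l (+6), pos 1: l→p (+4), pos 2: a→g (+6), pos 3: s→w (+4) — repeating every 2. The shifts repeat in a cycle of length 2: positions 0,1,… shift by +6, +4, then the pattern repeats.
Undoing it on kbowz: k−6=e, b−4=x, o−6=i, w−4=s, z−6=t.

exist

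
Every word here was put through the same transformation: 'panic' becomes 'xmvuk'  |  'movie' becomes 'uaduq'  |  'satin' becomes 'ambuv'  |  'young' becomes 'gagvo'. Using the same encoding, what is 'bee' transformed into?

The shift depends on letter class: consonant p→x is +8, but vowel a→m is +12. Two shifts are in play — +12 for a/e/i/o/u, +8 for every other letter.
Applying it to bee: b(cons)+8=j, e(vowel)+12=q, e(vowel)+12=q.

jqq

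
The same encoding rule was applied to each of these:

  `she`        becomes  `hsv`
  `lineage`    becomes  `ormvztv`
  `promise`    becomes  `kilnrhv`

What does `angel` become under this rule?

zmtvo

Each letter is replaced by its mirror in the alphabet: a↔z, b↔y, c↔x, and so on (the Atbash cipher).
For angel: a↔z, n↔m, g↔t, e↔v, l↔o.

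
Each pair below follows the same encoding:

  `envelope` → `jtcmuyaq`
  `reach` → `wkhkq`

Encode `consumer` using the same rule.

In envelope: e→j is +5, n→t is +6, v→c is +7, e→m is +8 — the shift increases by 1 each position. The shift increases by 1 at each position, starting from +5: 5, 6, 7, ….
On consumer: c+5=h, o+6=u, n+7=u, s+8=a, u+9=d, m+10=w, e+11=p, r+12=d.

huuadwpd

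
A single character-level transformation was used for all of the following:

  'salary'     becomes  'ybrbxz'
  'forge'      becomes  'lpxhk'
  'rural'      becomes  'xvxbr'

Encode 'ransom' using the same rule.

xbttun

Shifts by position in salary: pos 0: s→y (+6), pos 1: a→b (+1), pos 2: l→r (+6), pos 3: a→b (+1) — repeating every 2. The shifts repeat in a cycle of length 2: positions 0,1,… shift by +6, +1, then the pattern repeats.
For ransom: r+6=x, a+1=b, n+6=t, s+1=t, o+6=u, m+1=n.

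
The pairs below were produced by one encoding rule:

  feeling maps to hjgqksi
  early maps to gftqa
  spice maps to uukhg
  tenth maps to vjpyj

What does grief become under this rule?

Shifts by position in feeling: pos 0: f→h (+2), pos 1: e→j (+5), pos 2: e→g (+2), pos 3: l→q (+5) — repeating every 2. The shifts repeat in a cycle of length 2: positions 0,1,… shift by +2, +5, then the pattern repeats.
For grief: g+2=i, r+5=w, i+2=k, e+5=j, f+2=h.

iwkjh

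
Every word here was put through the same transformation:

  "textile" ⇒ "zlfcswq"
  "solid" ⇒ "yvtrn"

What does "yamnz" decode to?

steep

Letter i (0-indexed) is shifted by i+6, so successive shifts are 6, 7, 8, ….
Undoing it on yamnz: y−6=s, a−7=t, m−8=e, n−9=e, z−10=p.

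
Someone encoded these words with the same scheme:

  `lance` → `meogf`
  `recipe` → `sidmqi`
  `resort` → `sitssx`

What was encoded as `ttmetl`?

splash

Shifts by position in lance: pos 0: l→m (+1), pos 1: a→e (+4), pos 2: n→o (+1), pos 3: c→g (+4) — repeating every 2. The shifts repeat in a cycle of length 2: positions 0,1,… shift by +1, +4, then the pattern repeats.
Undoing it on ttmetl: t−1=s, t−4=p, m−1=l, e−4=a, t−1=s, l−4=h.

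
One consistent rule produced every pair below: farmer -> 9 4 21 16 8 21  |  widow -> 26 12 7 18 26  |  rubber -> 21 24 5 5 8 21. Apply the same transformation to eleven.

8 15 8 25 8 17

f is letter #6 and maps to 9: an offset of 3. Letters become their 1-based position plus 3 (so a→4, b→5, …).
Applying it to eleven: e=5→8, l=12→15, e=5→8, v=22→25, e=5→8, n=14→17.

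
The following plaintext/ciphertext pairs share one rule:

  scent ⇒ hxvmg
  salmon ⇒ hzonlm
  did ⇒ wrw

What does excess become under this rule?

Each pair mirrors across the alphabet (s↔h, c↔x, e↔v): positions sum to 25. Each letter is replaced by its mirror in the alphabet: a↔z, b↔y, c↔x, and so on (the Atbash cipher).
On excess: e↔v, x↔c, c↔x, e↔v, s↔h, s↔h.

vcxvhh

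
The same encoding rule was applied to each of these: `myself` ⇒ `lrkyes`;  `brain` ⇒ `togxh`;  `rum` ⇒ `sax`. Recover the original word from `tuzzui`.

The output letters match the input read backwards, each shifted +6: myself reversed is flesym. The word is reversed, then every letter is shifted forward by 6.
Undoing it on tuzzui: shift back: t−6=n, u−6=o, z−6=t, z−6=t, u−6=o, i−6=c → nottoc; then reverse → cotton.

cotton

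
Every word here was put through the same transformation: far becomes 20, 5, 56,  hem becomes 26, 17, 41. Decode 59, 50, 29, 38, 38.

spill

With a=1..z=26, the number is 3·pos + 2.
Reversing it on 59, 50, 29, 38, 38: 59→(59−2)÷3=19=s, 50→(50−2)÷3=16=p, 29→(29−2)÷3=9=i, 38→(38−2)÷3=12=l, 38→(38−2)÷3=12=l.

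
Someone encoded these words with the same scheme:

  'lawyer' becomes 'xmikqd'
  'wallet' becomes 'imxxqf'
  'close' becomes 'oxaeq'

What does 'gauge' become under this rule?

smgsq

Compare letters: l→x is +12, a→m is +12, w→i is +12 — a constant shift. This is a Caesar cipher with shift 12.
On gauge: g+12=s, a+12=m, u+12=g, g+12=s, e+12=q.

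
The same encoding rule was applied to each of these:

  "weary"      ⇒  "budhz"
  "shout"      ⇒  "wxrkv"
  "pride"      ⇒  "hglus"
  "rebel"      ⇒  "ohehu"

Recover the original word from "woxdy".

The output letters match the input read backwards, each shifted +3: weary reversed is yraew. Two steps: reverse the string, then apply a Caesar shift of +3.
Decoding woxdy: shift back: w−3=t, o−3=l, x−3=u, d−3=a, y−3=v → tluav; then reverse → vault.

vault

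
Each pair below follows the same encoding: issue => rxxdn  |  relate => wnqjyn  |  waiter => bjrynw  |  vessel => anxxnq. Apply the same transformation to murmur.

Vowels shift forward by 9 and consonants shift forward by 5.
On murmur: m(cons)+5=r, u(vowel)+9=d, r(cons)+5=w, m(cons)+5=r, u(vowel)+9=d, r(cons)+5=w.

rdwrdw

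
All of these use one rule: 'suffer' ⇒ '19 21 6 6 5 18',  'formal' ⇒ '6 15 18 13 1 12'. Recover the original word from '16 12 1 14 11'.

plank

s is letter #19 and maps to 19: an offset of 0. Letters become their 1-indexed alphabet positions: a=1 … z=26.
Decoding 16 12 1 14 11: 16=p, 12=l, 1=a, 14=n, 11=k.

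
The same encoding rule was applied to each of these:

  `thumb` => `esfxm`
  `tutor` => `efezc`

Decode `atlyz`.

Compare letters: t→e is +11, h→s is +11, u→f is +11 — a constant shift. It's a constant shift of +11 (ROT11).
Undoing it on atlyz: a−11=p, t−11=i, l−11=a, y−11=n, z−11=o.

piano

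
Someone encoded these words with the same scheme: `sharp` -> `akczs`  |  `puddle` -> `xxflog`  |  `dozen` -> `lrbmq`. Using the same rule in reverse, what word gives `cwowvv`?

It's a Vigenère-style cipher with numeric key [8,3,2]: position i shifts by key[i mod 3].
Reversing it on cwowvv: c−8=u, w−3=t, o−2=m, w−8=o, v−3=s, v−2=t.

utmost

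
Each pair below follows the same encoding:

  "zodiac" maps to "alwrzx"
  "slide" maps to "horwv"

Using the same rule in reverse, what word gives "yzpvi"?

baker

Each letter is replaced by its mirror in the alphabet: a↔z, b↔y, c↔x, and so on (the Atbash cipher).
Reversing it on yzpvi: y↔b, z↔a, p↔k, v↔e, i↔r.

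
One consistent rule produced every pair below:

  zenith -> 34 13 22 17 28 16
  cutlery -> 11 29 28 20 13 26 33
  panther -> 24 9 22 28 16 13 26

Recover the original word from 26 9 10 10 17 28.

z is letter #26 and maps to 34: an offset of 8. Each letter is replaced by its alphabet position (a=1..z=26) + 8.
Decoding 26 9 10 10 17 28: 26→(26−8)÷1=18=r, 9→(9−8)÷1=1=a, 10→(10−8)÷1=2=b, 10→(10−8)÷1=2=b, 17→(17−8)÷1=9=i, 28→(28−8)÷1=20=t.

rabbit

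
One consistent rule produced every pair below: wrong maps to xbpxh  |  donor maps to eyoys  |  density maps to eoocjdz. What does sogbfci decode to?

A repeating key of period 2 is used — shifts +1, +10 over and over.
Reversing it on sogbfci: s−1=r, o−10=e, g−1=f, b−10=r, f−1=e, c−10=s, i−1=h.

refresh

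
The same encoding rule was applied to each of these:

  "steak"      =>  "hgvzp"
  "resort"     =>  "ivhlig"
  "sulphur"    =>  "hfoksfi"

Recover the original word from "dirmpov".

wrinkle

Each pair mirrors across the alphabet (s↔h, t↔g, e↔v): positions sum to 25. This is the alphabet-reversal cipher (Atbash): a becomes z, b becomes y, etc.
Reversing it on dirmpov: d↔w, i↔r, r↔i, m↔n, p↔k, o↔l, v↔e.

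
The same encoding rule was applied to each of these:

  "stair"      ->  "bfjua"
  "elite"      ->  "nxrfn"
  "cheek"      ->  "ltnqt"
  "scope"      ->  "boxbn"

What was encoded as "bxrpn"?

The shifts repeat in a cycle of length 2: positions 0,1,… shift by +9, +12, then the pattern repeats.
Decoding bxrpn: b−9=s, x−12=l, r−9=i, p−12=d, n−9=e.

slide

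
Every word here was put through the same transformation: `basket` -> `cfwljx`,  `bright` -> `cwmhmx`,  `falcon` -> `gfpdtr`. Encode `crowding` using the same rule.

dwsximol

Shifts by position in basket: pos 0: b→c (+1), pos 1: a→f (+5), pos 2: s→w (+4), pos 3: k→l (+1), pos 4: e→j (+5), pos 5: t→x (+4) — repeating every 3. It's a Vigenère-style cipher with numeric key [1,5,4]: position i shifts by key[i mod 3].
Applying it to crowding: c+1=d, r+5=w, o+4=s, w+1=x, d+5=i, i+4=m, n+1=o, g+5=l.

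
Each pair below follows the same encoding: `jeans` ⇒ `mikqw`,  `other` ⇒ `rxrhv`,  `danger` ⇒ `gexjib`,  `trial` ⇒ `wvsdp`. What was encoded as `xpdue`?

It's a Vigenère-style cipher with numeric key [3,4,10]: position i shifts by key[i mod 3].
Undoing it on xpdue: x−3=u, p−4=l, d−10=t, u−3=r, e−4=a.

ultra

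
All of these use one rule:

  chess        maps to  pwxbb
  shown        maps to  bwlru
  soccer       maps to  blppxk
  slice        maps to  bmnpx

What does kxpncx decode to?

Treating letters as 0–25, the rule is x ↦ 17x + 7 (mod 26).
Reversing it on kxpncx: k(10)→23·(10−7)≡17=r; x(23)→23·(23−7)≡4=e; p(15)→23·(15−7)≡2=c; n(13)→23·(13−7)≡8=i; c(2)→23·(2−7)≡15=p; x(23)→23·(23−7)≡4=e (all mod 26).

recipe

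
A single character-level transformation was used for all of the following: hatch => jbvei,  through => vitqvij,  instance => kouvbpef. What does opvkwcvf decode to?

motivate

Shifts by position in hatch: pos 0: h→j (+2), pos 1: a→b (+1), pos 2: t→v (+2), pos 3: c→e (+2), pos 4: h→i (+1) — repeating every 3. It's a Vigenère-style cipher with numeric key [2,1,2]: position i shifts by key[i mod 3].
Decoding opvkwcvf: o−2=m, p−1=o, v−2=t, k−2=i, w−1=v, c−2=a, v−2=t, f−1=e.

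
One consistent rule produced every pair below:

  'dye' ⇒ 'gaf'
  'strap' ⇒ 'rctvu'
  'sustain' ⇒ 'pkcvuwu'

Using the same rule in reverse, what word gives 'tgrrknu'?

The output letters match the input read backwards, each shifted +2: dye reversed is eyd. Two steps: reverse the string, then apply a Caesar shift of +2.
Undoing it on tgrrknu: shift back: t−2=r, g−2=e, r−2=p, r−2=p, k−2=i, n−2=l, u−2=s → reppils; then reverse → slipper.

slipper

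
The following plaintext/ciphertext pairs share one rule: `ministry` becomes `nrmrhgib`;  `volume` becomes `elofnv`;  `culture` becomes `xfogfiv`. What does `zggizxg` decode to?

Each pair mirrors across the alphabet (m↔n, i↔r, n↔m): positions sum to 25. This is the alphabet-reversal cipher (Atbash): a becomes z, b becomes y, etc.
Undoing it on zggizxg: z↔a, g↔t, g↔t, i↔r, z↔a, x↔c, g↔t.

attract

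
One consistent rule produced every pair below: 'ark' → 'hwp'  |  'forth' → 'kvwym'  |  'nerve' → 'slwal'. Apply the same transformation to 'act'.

hhy

The shift depends on letter class: consonant r→w is +5, but vowel a→h is +7. Two shifts are in play — +7 for a/e/i/o/u, +5 for every other letter.
Applying it to act: a(vowel)+7=h, c(cons)+5=h, t(cons)+5=y.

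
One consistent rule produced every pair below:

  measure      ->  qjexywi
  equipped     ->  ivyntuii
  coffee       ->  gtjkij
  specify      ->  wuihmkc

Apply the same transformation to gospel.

ktwuiq

It's a Vigenère-style cipher with numeric key [4,5]: position i shifts by key[i mod 2].
On gospel: g+4=k, o+5=t, s+4=w, p+5=u, e+4=i, l+5=q.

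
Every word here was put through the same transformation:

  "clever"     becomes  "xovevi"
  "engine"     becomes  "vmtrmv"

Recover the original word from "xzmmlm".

Each pair mirrors across the alphabet (c↔x, l↔o, e↔v): positions sum to 25. Letters are reflected about the middle of the alphabet (position → 25−position): Atbash.
Decoding xzmmlm: x↔c, z↔a, m↔n, m↔n, l↔o, m↔n.

cannon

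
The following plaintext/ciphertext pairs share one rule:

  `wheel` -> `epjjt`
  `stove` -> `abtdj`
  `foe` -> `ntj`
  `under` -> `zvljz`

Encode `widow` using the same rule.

enlte

The shift depends on letter class: consonant w→e is +8, but vowel e→j is +5. Vowels shift forward by 5 and consonants shift forward by 8.
For widow: w(cons)+8=e, i(vowel)+5=n, d(cons)+8=l, o(vowel)+5=t, w(cons)+8=e.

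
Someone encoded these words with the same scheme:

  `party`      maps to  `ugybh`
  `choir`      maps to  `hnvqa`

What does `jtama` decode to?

enter

In party: p→u is +5, a→g is +6, r→y is +7, t→b is +8 — the shift increases by 1 each position. The shift increases by 1 at each position, starting from +5: 5, 6, 7, ….
Decoding jtama: j−5=e, t−6=n, a−7=t, m−8=e, a−9=r.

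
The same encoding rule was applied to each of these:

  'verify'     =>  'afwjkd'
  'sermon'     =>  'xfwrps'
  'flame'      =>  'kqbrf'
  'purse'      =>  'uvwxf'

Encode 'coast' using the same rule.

Vowels shift forward by 1 and consonants shift forward by 5.
Applying it to coast: c(cons)+5=h, o(vowel)+1=p, a(vowel)+1=b, s(cons)+5=x, t(cons)+5=y.

hpbxy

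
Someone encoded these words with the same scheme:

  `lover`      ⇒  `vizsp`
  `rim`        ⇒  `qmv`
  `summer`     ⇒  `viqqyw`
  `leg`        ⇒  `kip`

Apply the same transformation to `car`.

veg

Read the word backwards and shift each letter +4.
For car: reverse → rac; then shift: r+4=v, a+4=e, c+4=g.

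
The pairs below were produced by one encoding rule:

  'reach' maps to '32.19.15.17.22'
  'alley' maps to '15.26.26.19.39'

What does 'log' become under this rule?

Each letter is replaced by its alphabet position (a=1..z=26) + 14.
Applying it to log: l=12→26, o=15→29, g=7→21.

26.29.21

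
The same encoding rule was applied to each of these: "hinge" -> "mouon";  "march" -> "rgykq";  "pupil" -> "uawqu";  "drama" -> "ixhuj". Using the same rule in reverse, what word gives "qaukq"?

lunch

In hinge: h→m is +5, i→o is +6, n→u is +7, g→o is +8 — the shift increases by 1 each position. Each letter shifts forward by (position + 5), i.e. 5, 6, 7, … — the shift grows by one for each successive letter.
Decoding qaukq: q−5=l, a−6=u, u−7=n, k−8=c, q−9=h.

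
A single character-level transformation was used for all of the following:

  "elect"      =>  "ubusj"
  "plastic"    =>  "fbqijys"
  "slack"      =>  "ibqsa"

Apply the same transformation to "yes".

Compare letters: e→u is +16, l→b is +16, e→u is +16 — a constant shift. Each letter is shifted forward by 16 in the alphabet (a Caesar shift of +16).
For yes: y+16=o, e+16=u, s+16=i.

oui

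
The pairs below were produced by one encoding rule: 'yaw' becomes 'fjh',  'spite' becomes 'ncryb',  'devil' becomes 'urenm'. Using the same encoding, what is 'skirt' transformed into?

cartb

Two steps: reverse the string, then apply a Caesar shift of +9.
On skirt: reverse → triks; then shift: t+9=c, r+9=a, i+9=r, k+9=t, s+9=b.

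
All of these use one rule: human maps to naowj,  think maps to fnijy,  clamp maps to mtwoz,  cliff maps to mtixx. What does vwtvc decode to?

valve

h(7)→n(13) and u(20)→a(0) fit y≡21x+22 (mod 26); the inverse of 21 mod 26 is 5. This is an affine cipher: with a=0,…,z=25, each position x becomes (21x+22) mod 26.
Undoing it on vwtvc: v(21)→5·(21−22)≡21=v; w(22)→5·(22−22)≡0=a; t(19)→5·(19−22)≡11=l; v(21)→5·(21−22)≡21=v; c(2)→5·(2−22)≡4=e (all mod 26).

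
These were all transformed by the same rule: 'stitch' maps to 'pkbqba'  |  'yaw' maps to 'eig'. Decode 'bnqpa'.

Read the word backwards and shift each letter +8.
Undoing it on bnqpa: shift back: b−8=t, n−8=f, q−8=i, p−8=h, a−8=s → tfihs; then reverse → shift.

shift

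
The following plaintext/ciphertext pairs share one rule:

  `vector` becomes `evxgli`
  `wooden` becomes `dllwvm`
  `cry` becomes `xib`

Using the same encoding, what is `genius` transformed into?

tvmrfh

Each letter is replaced by its mirror in the alphabet: a↔z, b↔y, c↔x, and so on (the Atbash cipher).
On genius: g↔t, e↔v, n↔m, i↔r, u↔f, s↔h.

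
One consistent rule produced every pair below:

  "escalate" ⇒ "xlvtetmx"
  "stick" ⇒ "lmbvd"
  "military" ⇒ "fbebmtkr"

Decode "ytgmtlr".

Compare letters: e→x is +19, s→l is +19, c→v is +19 — a constant shift. This is a Caesar cipher with shift 19.
Decoding ytgmtlr: y−19=f, t−19=a, g−19=n, m−19=t, t−19=a, l−19=s, r−19=y.

fantasy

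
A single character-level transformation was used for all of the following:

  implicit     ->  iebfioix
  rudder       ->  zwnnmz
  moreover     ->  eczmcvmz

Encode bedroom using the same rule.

i(8)→i(8) and m(12)→e(4) fit y≡25x+16 (mod 26); the inverse of 25 mod 26 is 25. Treating letters as 0–25, the rule is x ↦ 25x + 16 (mod 26).
For bedroom: b(1)→25·1+16≡15=p; e(4)→25·4+16≡12=m; d(3)→25·3+16≡13=n; r(17)→25·17+16≡25=z; o(14)→25·14+16≡2=c; o(14)→25·14+16≡2=c; m(12)→25·12+16≡4=e (all mod 26).

pmnzcce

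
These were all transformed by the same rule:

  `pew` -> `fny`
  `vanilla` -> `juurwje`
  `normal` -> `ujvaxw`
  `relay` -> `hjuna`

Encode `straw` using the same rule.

The word is reversed, then every letter is shifted forward by 9.
On straw: reverse → warts; then shift: w+9=f, a+9=j, r+9=a, t+9=c, s+9=b.

fjacb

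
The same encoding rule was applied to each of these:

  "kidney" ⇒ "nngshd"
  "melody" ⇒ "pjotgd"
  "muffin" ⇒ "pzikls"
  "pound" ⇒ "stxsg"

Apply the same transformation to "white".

Shifts by position in kidney: pos 0: k→n (+3), pos 1: i→n (+5), pos 2: d→g (+3), pos 3: n→s (+5) — repeating every 2. It's a Vigenère-style cipher with numeric key [3,5]: position i shifts by key[i mod 2].
On white: w+3=z, h+5=m, i+3=l, t+5=y, e+3=h.

zmlyh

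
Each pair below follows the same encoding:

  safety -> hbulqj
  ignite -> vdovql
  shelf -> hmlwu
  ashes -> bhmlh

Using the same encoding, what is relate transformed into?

ylwbql

s(18)→h(7) and a(0)→b(1) fit y≡9x+1 (mod 26); the inverse of 9 mod 26 is 3. This is an affine cipher: with a=0,…,z=25, each position x becomes (9x+1) mod 26.
For relate: r(17)→9·17+1≡24=y; e(4)→9·4+1≡11=l; l(11)→9·11+1≡22=w; a(0)→9·0+1≡1=b; t(19)→9·19+1≡16=q; e(4)→9·4+1≡11=l (all mod 26).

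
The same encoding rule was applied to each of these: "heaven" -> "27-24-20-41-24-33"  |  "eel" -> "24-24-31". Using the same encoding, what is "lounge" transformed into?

31-34-40-33-26-24

h is letter #8 and maps to 27: an offset of 19. The number is (letter's place in the alphabet, a=1) + 19.
On lounge: l=12→31, o=15→34, u=21→40, n=14→33, g=7→26, e=5→24.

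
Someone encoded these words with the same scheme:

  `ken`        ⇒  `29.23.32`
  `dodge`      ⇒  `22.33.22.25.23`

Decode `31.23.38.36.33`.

The number is (letter's place in the alphabet, a=1) + 18.
Decoding 31.23.38.36.33: 31→(31−18)÷1=13=m, 23→(23−18)÷1=5=e, 38→(38−18)÷1=20=t, 36→(36−18)÷1=18=r, 33→(33−18)÷1=15=o.

metro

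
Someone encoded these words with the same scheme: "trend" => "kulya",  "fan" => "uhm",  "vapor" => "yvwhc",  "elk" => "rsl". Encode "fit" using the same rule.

The output letters match the input read backwards, each shifted +7: trend reversed is dnert. The word is reversed, then every letter is shifted forward by 7.
For fit: reverse → tif; then shift: t+7=a, i+7=p, f+7=m.

apm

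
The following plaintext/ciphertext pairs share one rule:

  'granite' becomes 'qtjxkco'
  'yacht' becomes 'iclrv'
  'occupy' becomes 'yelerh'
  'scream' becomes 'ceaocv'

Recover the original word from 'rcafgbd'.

harvest

Shifts by position in granite: pos 0: g→q (+10), pos 1: r→t (+2), pos 2: a→j (+9), pos 3: n→x (+10), pos 4: i→k (+2), pos 5: t→c (+9) — repeating every 3. A repeating key of period 3 is used — shifts +10, +2, +9 over and over.
Decoding rcafgbd: r−10=h, c−2=a, a−9=r, f−10=v, g−2=e, b−9=s, d−10=t.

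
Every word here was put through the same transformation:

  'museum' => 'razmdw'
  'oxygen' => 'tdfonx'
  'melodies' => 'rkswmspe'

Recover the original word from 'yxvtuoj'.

trolley

In museum: m→r is +5, u→a is +6, s→z is +7, e→m is +8 — the shift increases by 1 each position. Letter i (0-indexed) is shifted by i+5, so successive shifts are 5, 6, 7, ….
Decoding yxvtuoj: y−5=t, x−6=r, v−7=o, t−8=l, u−9=l, o−10=e, j−11=y.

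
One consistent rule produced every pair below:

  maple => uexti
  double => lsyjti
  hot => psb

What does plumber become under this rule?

xtyujiz

The shift depends on letter class: consonant m→u is +8, but vowel a→e is +4. Vowels shift forward by 4 and consonants shift forward by 8.
On plumber: p(cons)+8=x, l(cons)+8=t, u(vowel)+4=y, m(cons)+8=u, b(cons)+8=j, e(vowel)+4=i, r(cons)+8=z.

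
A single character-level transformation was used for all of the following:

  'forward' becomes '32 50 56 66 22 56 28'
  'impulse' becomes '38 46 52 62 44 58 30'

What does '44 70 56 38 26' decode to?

lyric

Each letter becomes 2×(its alphabet position, a=1..z=26) + 20.
Reversing it on 44 70 56 38 26: 44→(44−20)÷2=12=l, 70→(70−20)÷2=25=y, 56→(56−20)÷2=18=r, 38→(38−20)÷2=9=i, 26→(26−20)÷2=3=c.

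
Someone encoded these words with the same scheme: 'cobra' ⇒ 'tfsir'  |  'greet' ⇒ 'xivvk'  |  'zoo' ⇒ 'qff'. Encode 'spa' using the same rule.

jgr

Compare letters: c→t is +17, o→f is +17, b→s is +17 — a constant shift. Each letter is shifted forward by 17 in the alphabet (a Caesar shift of +17).
On spa: s+17=j, p+17=g, a+17=r.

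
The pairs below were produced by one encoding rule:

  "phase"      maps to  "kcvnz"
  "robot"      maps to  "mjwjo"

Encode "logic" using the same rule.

Compare letters: p→k is +21, h→c is +21, a→v is +21 — a constant shift. This is a Caesar cipher with shift 21.
On logic: l+21=g, o+21=j, g+21=b, i+21=d, c+21=x.

gjbdx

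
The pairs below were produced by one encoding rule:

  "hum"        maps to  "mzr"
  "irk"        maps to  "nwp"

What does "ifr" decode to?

dam

Compare letters: h→m is +5, u→z is +5, m→r is +5 — a constant shift. This is a Caesar cipher with shift 5.
Reversing it on ifr: i−5=d, f−5=a, r−5=m.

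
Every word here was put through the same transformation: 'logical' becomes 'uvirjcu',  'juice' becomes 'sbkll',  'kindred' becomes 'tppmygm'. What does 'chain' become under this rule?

Shifts by position in logical: pos 0: l→u (+9), pos 1: o→v (+7), pos 2: g→i (+2), pos 3: i→r (+9), pos 4: c→j (+7), pos 5: a→c (+2) — repeating every 3. It's a Vigenère-style cipher with numeric key [9,7,2]: position i shifts by key[i mod 3].
For chain: c+9=l, h+7=o, a+2=c, i+9=r, n+7=u.

locru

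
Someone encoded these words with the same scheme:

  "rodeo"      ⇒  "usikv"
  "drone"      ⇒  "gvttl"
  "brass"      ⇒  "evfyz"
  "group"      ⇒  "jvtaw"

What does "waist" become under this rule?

zenya

Each letter shifts forward by (position + 3), i.e. 3, 4, 5, … — the shift grows by one for each successive letter.
On waist: w+3=z, a+4=e, i+5=n, s+6=y, t+7=a.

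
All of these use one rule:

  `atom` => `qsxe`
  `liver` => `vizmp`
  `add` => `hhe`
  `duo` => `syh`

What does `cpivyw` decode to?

surely

The word is reversed, then every letter is shifted forward by 4.
Decoding cpivyw: shift back: c−4=y, p−4=l, i−4=e, v−4=r, y−4=u, w−4=s → ylerus; then reverse → surely.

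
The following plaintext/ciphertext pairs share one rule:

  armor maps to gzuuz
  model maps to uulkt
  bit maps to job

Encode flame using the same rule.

The shift depends on letter class: consonant r→z is +8, but vowel a→g is +6. Vowels shift forward by 6 and consonants shift forward by 8.
Applying it to flame: f(cons)+8=n, l(cons)+8=t, a(vowel)+6=g, m(cons)+8=u, e(vowel)+6=k.

ntguk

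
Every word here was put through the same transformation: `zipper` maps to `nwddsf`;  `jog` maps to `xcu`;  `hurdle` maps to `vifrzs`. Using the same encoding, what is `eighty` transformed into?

swuvhm

Compare letters: z→n is +14, i→w is +14, p→d is +14 — a constant shift. Every letter moves 14 places later in the alphabet, wrapping around z→a.
Applying it to eighty: e+14=s, i+14=w, g+14=u, h+14=v, t+14=h, y+14=m.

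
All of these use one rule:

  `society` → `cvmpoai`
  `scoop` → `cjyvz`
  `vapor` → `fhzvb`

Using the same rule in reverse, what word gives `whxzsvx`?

It's a Vigenère-style cipher with numeric key [10,7]: position i shifts by key[i mod 2].
Undoing it on whxzsvx: w−10=m, h−7=a, x−10=n, z−7=s, s−10=i, v−7=o, x−10=n.

mansion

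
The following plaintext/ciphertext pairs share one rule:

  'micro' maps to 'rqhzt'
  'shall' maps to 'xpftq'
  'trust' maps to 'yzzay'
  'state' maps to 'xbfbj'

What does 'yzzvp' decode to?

trunk

The shifts repeat in a cycle of length 2: positions 0,1,… shift by +5, +8, then the pattern repeats.
Undoing it on yzzvp: y−5=t, z−8=r, z−5=u, v−8=n, p−5=k.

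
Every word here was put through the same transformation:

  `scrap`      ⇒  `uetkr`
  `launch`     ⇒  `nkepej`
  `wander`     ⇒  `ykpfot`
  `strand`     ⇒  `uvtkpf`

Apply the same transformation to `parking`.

rktmspi

The shift depends on letter class: consonant s→u is +2, but vowel a→k is +10. Vowels shift forward by 10 and consonants shift forward by 2.
For parking: p(cons)+2=r, a(vowel)+10=k, r(cons)+2=t, k(cons)+2=m, i(vowel)+10=s, n(cons)+2=p, g(cons)+2=i.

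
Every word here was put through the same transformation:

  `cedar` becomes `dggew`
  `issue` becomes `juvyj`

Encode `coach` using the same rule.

In cedar: c→d is +1, e→g is +2, d→g is +3, a→e is +4 — the shift increases by 1 each position. The shift increases by 1 at each position, starting from +1: 1, 2, 3, ….
For coach: c+1=d, o+2=q, a+3=d, c+4=g, h+5=m.

dqdgm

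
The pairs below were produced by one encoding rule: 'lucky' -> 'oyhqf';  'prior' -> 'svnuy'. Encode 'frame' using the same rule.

ivfsl

Letter i (0-indexed) is shifted by i+3, so successive shifts are 3, 4, 5, ….
On frame: f+3=i, r+4=v, a+5=f, m+6=s, e+7=l.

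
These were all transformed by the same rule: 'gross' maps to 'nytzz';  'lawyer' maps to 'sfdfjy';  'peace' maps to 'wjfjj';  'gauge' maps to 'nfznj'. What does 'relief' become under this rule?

yjsnjm

The shift depends on letter class: consonant g→n is +7, but vowel o→t is +5. Vowels shift forward by 5 and consonants shift forward by 7.
Applying it to relief: r(cons)+7=y, e(vowel)+5=j, l(cons)+7=s, i(vowel)+5=n, e(vowel)+5=j, f(cons)+7=m.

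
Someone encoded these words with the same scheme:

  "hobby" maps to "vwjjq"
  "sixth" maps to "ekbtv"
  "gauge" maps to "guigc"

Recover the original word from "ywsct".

Each letter's alphabet position (a=0..z=25) is mapped through 15·x+20 mod 26 — an affine cipher.
Reversing it on ywsct: y(24)→7·(24−20)≡2=c; w(22)→7·(22−20)≡14=o; s(18)→7·(18−20)≡12=m; c(2)→7·(2−20)≡4=e; t(19)→7·(19−20)≡19=t (all mod 26).

comet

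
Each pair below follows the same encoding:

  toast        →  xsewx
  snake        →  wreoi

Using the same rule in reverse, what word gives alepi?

whale

This is a Caesar cipher with shift 4.
Decoding alepi: a−4=w, l−4=h, e−4=a, p−4=l, i−4=e.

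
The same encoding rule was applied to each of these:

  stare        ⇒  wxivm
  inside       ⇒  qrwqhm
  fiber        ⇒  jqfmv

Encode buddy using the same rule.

The shift depends on letter class: consonant s→w is +4, but vowel a→i is +8. The rule splits by letter class: vowels +8, consonants +4.
For buddy: b(cons)+4=f, u(vowel)+8=c, d(cons)+4=h, d(cons)+4=h, y(cons)+4=c.

fchhc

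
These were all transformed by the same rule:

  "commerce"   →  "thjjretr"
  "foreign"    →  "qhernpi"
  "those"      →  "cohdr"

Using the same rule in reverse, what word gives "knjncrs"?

c(2)→t(19) and o(14)→h(7) fit y≡25x+21 (mod 26); the inverse of 25 mod 26 is 25. Each letter's alphabet position (a=0..z=25) is mapped through 25·x+21 mod 26 — an affine cipher.
Decoding knjncrs: k(10)→25·(10−21)≡11=l; n(13)→25·(13−21)≡8=i; j(9)→25·(9−21)≡12=m; n(13)→25·(13−21)≡8=i; c(2)→25·(2−21)≡19=t; r(17)→25·(17−21)≡4=e; s(18)→25·(18−21)≡3=d (all mod 26).

limited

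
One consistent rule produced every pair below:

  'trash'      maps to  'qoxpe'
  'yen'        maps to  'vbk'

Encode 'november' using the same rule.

Every letter moves 23 places later in the alphabet, wrapping around z→a.
Applying it to november: n+23=k, o+23=l, v+23=s, e+23=b, m+23=j, b+23=y, e+23=b, r+23=o.

klsbjybo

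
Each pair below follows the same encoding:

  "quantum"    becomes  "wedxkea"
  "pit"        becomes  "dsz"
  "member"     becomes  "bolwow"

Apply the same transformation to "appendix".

hsnxozzk

The word is reversed, then every letter is shifted forward by 10.
Applying it to appendix: reverse → xidneppa; then shift: x+10=h, i+10=s, d+10=n, n+10=x, e+10=o, p+10=z, p+10=z, a+10=k.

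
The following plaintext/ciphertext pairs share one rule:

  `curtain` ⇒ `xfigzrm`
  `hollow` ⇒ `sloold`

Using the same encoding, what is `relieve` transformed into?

ivorvev

Each pair mirrors across the alphabet (c↔x, u↔f, r↔i): positions sum to 25. This is the alphabet-reversal cipher (Atbash): a becomes z, b becomes y, etc.
For relieve: r↔i, e↔v, l↔o, i↔r, e↔v, v↔e, e↔v.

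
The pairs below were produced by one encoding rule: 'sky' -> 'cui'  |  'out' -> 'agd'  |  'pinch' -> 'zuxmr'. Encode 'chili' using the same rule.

mruvu

The shift depends on letter class: consonant s→c is +10, but vowel o→a is +12. Vowels shift forward by 12 and consonants shift forward by 10.
For chili: c(cons)+10=m, h(cons)+10=r, i(vowel)+12=u, l(cons)+10=v, i(vowel)+12=u.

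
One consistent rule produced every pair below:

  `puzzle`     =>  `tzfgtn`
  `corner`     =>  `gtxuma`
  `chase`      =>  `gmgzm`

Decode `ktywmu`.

In puzzle: p→t is +4, u→z is +5, z→f is +6, z→g is +7 — the shift increases by 1 each position. Letter i (0-indexed) is shifted by i+4, so successive shifts are 4, 5, 6, ….
Reversing it on ktywmu: k−4=g, t−5=o, y−6=s, w−7=p, m−8=e, u−9=l.

gospel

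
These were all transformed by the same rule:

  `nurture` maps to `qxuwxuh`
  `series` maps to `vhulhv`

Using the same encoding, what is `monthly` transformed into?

prqwkob

Every letter moves 3 places later in the alphabet, wrapping around z→a.
Applying it to monthly: m+3=p, o+3=r, n+3=q, t+3=w, h+3=k, l+3=o, y+3=b.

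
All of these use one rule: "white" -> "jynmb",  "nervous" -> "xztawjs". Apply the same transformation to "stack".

The output letters match the input read backwards, each shifted +5: white reversed is etihw. Two steps: reverse the string, then apply a Caesar shift of +5.
On stack: reverse → kcats; then shift: k+5=p, c+5=h, a+5=f, t+5=y, s+5=x.

phfyx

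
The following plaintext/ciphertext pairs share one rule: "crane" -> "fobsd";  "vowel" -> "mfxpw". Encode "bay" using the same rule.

zbc

Read the word backwards and shift each letter +1.
For bay: reverse → yab; then shift: y+1=z, a+1=b, b+1=c.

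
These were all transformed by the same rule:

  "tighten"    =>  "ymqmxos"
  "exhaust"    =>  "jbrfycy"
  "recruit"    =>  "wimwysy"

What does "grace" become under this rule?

Shifts by position in tighten: pos 0: t→y (+5), pos 1: i→m (+4), pos 2: g→q (+10), pos 3: h→m (+5), pos 4: t→x (+4), pos 5: e→o (+10) — repeating every 3. The shifts repeat in a cycle of length 3: positions 0,1,… shift by +5, +4, +10, then the pattern repeats.
On grace: g+5=l, r+4=v, a+10=k, c+5=h, e+4=i.

lvkhi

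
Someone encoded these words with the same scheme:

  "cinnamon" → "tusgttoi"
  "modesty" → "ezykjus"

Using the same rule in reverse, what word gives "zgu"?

oat

Read the word backwards and shift each letter +6.
Undoing it on zgu: shift back: z−6=t, g−6=a, u−6=o → tao; then reverse → oat.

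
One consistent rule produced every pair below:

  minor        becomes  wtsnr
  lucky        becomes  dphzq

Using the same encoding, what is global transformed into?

The output letters match the input read backwards, each shifted +5: minor reversed is ronim. Two steps: reverse the string, then apply a Caesar shift of +5.
On global: reverse → labolg; then shift: l+5=q, a+5=f, b+5=g, o+5=t, l+5=q, g+5=l.

qfgtql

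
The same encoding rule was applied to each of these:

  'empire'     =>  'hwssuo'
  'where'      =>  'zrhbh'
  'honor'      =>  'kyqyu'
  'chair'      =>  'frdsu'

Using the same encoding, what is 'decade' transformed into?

gofkgo

Shifts by position in empire: pos 0: e→h (+3), pos 1: m→w (+10), pos 2: p→s (+3), pos 3: i→s (+10) — repeating every 2. It's a Vigenère-style cipher with numeric key [3,10]: position i shifts by key[i mod 2].
On decade: d+3=g, e+10=o, c+3=f, a+10=k, d+3=g, e+10=o.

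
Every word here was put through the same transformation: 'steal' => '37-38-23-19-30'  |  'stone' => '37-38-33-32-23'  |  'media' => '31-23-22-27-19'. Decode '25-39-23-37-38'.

guest

s is letter #19 and maps to 37: an offset of 18. Letters become their 1-based position plus 18 (so a→19, b→20, …).
Reversing it on 25-39-23-37-38: 25→(25−18)÷1=7=g, 39→(39−18)÷1=21=u, 23→(23−18)÷1=5=e, 37→(37−18)÷1=19=s, 38→(38−18)÷1=20=t.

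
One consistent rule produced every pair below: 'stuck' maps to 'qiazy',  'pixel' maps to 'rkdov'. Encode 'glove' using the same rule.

kburm

The output letters match the input read backwards, each shifted +6: stuck reversed is kcuts. The word is reversed, then every letter is shifted forward by 6.
For glove: reverse → evolg; then shift: e+6=k, v+6=b, o+6=u, l+6=r, g+6=m.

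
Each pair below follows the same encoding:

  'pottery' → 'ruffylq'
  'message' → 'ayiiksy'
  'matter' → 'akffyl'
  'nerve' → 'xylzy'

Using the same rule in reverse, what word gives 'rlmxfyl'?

p(15)→r(17) and o(14)→u(20) fit y≡23x+10 (mod 26); the inverse of 23 mod 26 is 17. This is an affine cipher: with a=0,…,z=25, each position x becomes (23x+10) mod 26.
Undoing it on rlmxfyl: r(17)→17·(17−10)≡15=p; l(11)→17·(11−10)≡17=r; m(12)→17·(12−10)≡8=i; x(23)→17·(23−10)≡13=n; f(5)→17·(5−10)≡19=t; y(24)→17·(24−10)≡4=e; l(11)→17·(11−10)≡17=r (all mod 26).

printer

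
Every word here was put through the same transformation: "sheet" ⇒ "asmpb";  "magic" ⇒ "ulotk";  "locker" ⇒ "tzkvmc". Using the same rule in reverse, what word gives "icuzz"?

armor

A repeating key of period 2 is used — shifts +8, +11 over and over.
Reversing it on icuzz: i−8=a, c−11=r, u−8=m, z−11=o, z−8=r.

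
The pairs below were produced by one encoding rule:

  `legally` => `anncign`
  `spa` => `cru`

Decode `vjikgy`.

weight

Two steps: reverse the string, then apply a Caesar shift of +2.
Decoding vjikgy: shift back: v−2=t, j−2=h, i−2=g, k−2=i, g−2=e, y−2=w → thgiew; then reverse → weight.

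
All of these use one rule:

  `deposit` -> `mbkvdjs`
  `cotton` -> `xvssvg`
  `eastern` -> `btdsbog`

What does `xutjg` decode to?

chain

d(3)→m(12) and e(4)→b(1) fit y≡15x+19 (mod 26); the inverse of 15 mod 26 is 7. Each letter's alphabet position (a=0..z=25) is mapped through 15·x+19 mod 26 — an affine cipher.
Undoing it on xutjg: x(23)→7·(23−19)≡2=c; u(20)→7·(20−19)≡7=h; t(19)→7·(19−19)≡0=a; j(9)→7·(9−19)≡8=i; g(6)→7·(6−19)≡13=n (all mod 26).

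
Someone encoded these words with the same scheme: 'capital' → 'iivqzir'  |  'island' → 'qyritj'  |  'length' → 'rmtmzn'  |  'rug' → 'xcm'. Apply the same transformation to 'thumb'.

zncsh

The shift depends on letter class: consonant c→i is +6, but vowel a→i is +8. The rule splits by letter class: vowels +8, consonants +6.
On thumb: t(cons)+6=z, h(cons)+6=n, u(vowel)+8=c, m(cons)+6=s, b(cons)+6=h.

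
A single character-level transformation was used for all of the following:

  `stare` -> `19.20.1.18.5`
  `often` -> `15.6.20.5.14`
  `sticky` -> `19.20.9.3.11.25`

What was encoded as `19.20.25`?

Letters become their 1-indexed alphabet positions: a=1 … z=26.
Undoing it on 19.20.25: 19=s, 20=t, 25=y.

sty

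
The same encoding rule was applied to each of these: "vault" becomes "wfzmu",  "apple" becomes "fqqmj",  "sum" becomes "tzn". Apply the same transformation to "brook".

csttl

The shift depends on letter class: consonant v→w is +1, but vowel a→f is +5. Two shifts are in play — +5 for a/e/i/o/u, +1 for every other letter.
On brook: b(cons)+1=c, r(cons)+1=s, o(vowel)+5=t, o(vowel)+5=t, k(cons)+1=l.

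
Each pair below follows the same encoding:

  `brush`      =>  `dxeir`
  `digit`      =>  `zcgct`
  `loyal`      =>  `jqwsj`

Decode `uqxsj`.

moral

This is an affine cipher: with a=0,…,z=25, each position x becomes (11x+18) mod 26.
Undoing it on uqxsj: u(20)→19·(20−18)≡12=m; q(16)→19·(16−18)≡14=o; x(23)→19·(23−18)≡17=r; s(18)→19·(18−18)≡0=a; j(9)→19·(9−18)≡11=l (all mod 26).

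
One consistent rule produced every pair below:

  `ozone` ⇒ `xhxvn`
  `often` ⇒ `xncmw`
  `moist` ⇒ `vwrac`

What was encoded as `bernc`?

Shifts by position in ozone: pos 0: o→x (+9), pos 1: z→h (+8), pos 2: o→x (+9), pos 3: n→v (+8) — repeating every 2. It's a Vigenère-style cipher with numeric key [9,8]: position i shifts by key[i mod 2].
Undoing it on bernc: b−9=s, e−8=w, r−9=i, n−8=f, c−9=t.

swift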